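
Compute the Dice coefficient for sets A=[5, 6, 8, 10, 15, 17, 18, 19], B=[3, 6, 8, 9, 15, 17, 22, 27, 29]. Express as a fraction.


A intersect B = [6, 8, 15, 17]
|A intersect B| = 4
|A| = 8, |B| = 9
Dice = 2*4 / (8+9)
= 8 / 17 = 8/17

8/17


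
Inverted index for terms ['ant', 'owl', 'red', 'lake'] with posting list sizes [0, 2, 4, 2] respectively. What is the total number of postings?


Summing posting list sizes:
'ant': 0 postings
'owl': 2 postings
'red': 4 postings
'lake': 2 postings
Total = 0 + 2 + 4 + 2 = 8

8


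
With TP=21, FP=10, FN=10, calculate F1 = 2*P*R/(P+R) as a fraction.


F1 = 2 * P * R / (P + R)
P = TP/(TP+FP) = 21/31 = 21/31
R = TP/(TP+FN) = 21/31 = 21/31
2 * P * R = 2 * 21/31 * 21/31 = 882/961
P + R = 21/31 + 21/31 = 42/31
F1 = 882/961 / 42/31 = 21/31

21/31


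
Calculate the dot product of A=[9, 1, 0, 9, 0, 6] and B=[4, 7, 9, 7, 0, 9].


Dot product = sum of element-wise products
A[0]*B[0] = 9*4 = 36
A[1]*B[1] = 1*7 = 7
A[2]*B[2] = 0*9 = 0
A[3]*B[3] = 9*7 = 63
A[4]*B[4] = 0*0 = 0
A[5]*B[5] = 6*9 = 54
Sum = 36 + 7 + 0 + 63 + 0 + 54 = 160

160


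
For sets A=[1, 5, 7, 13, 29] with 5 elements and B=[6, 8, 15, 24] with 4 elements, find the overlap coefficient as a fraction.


A intersect B = []
|A intersect B| = 0
min(|A|, |B|) = min(5, 4) = 4
Overlap = 0 / 4 = 0

0


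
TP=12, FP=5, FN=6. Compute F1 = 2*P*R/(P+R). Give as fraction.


F1 = 2 * P * R / (P + R)
P = TP/(TP+FP) = 12/17 = 12/17
R = TP/(TP+FN) = 12/18 = 2/3
2 * P * R = 2 * 12/17 * 2/3 = 16/17
P + R = 12/17 + 2/3 = 70/51
F1 = 16/17 / 70/51 = 24/35

24/35


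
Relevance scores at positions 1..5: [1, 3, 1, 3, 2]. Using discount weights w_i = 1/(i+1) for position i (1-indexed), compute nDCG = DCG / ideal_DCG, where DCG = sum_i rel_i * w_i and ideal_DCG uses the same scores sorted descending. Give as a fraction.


Position discount weights w_i = 1/(i+1) for i=1..5:
Weights = [1/2, 1/3, 1/4, 1/5, 1/6]
Actual relevance: [1, 3, 1, 3, 2]
DCG = 1/2 + 3/3 + 1/4 + 3/5 + 2/6 = 161/60
Ideal relevance (sorted desc): [3, 3, 2, 1, 1]
Ideal DCG = 3/2 + 3/3 + 2/4 + 1/5 + 1/6 = 101/30
nDCG = DCG / ideal_DCG = 161/60 / 101/30 = 161/202

161/202


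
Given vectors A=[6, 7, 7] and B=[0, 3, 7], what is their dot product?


Dot product = sum of element-wise products
A[0]*B[0] = 6*0 = 0
A[1]*B[1] = 7*3 = 21
A[2]*B[2] = 7*7 = 49
Sum = 0 + 21 + 49 = 70

70


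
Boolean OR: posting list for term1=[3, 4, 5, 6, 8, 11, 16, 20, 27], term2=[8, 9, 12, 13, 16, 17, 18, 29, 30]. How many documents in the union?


Boolean OR: find union of posting lists
term1 docs: [3, 4, 5, 6, 8, 11, 16, 20, 27]
term2 docs: [8, 9, 12, 13, 16, 17, 18, 29, 30]
Union: [3, 4, 5, 6, 8, 9, 11, 12, 13, 16, 17, 18, 20, 27, 29, 30]
|union| = 16

16


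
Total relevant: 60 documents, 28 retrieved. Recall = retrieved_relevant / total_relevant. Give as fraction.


Recall = retrieved_relevant / total_relevant
= 28 / 60
= 28 / (28 + 32)
= 7/15

7/15


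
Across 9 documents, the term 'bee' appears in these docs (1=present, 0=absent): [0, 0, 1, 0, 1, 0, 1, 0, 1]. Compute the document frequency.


Checking each document for 'bee':
Doc 1: absent
Doc 2: absent
Doc 3: present
Doc 4: absent
Doc 5: present
Doc 6: absent
Doc 7: present
Doc 8: absent
Doc 9: present
df = sum of presences = 0 + 0 + 1 + 0 + 1 + 0 + 1 + 0 + 1 = 4

4


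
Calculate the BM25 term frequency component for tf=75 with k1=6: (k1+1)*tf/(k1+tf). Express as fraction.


BM25 TF component = (k1+1)*tf / (k1+tf)
k1 = 6, tf = 75
Numerator = (6+1)*75 = 525
Denominator = 6 + 75 = 81
= 525/81 = 175/27

175/27


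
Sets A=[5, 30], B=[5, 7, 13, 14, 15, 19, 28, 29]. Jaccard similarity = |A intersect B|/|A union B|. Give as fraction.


A intersect B = [5]
|A intersect B| = 1
A union B = [5, 7, 13, 14, 15, 19, 28, 29, 30]
|A union B| = 9
Jaccard = 1/9 = 1/9

1/9


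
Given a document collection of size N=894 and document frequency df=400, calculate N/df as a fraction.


IDF ratio = N / df
= 894 / 400
= 447/200

447/200


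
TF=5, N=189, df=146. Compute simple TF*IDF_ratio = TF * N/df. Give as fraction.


TF * (N/df)
= 5 * (189/146)
= 5 * 189/146
= 945/146

945/146


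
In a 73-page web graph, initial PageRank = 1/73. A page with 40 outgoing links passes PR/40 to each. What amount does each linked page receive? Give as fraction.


Initial PR = 1/73 = 1/73
Outlinks = 40
Contribution per link = PR / outlinks
= 1/73 / 40
= 1/2920

1/2920


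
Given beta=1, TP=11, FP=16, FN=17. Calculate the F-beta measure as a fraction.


P = TP/(TP+FP) = 11/27 = 11/27
R = TP/(TP+FN) = 11/28 = 11/28
beta^2 = 1^2 = 1
(1 + beta^2) = 2
Numerator = (1+beta^2)*P*R = 121/378
Denominator = beta^2*P + R = 11/27 + 11/28 = 605/756
F_beta = 2/5

2/5


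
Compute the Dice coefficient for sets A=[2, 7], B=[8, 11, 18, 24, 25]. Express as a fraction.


A intersect B = []
|A intersect B| = 0
|A| = 2, |B| = 5
Dice = 2*0 / (2+5)
= 0 / 7 = 0

0


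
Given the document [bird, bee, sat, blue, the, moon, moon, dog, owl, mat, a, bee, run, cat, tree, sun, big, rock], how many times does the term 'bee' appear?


Document has 18 words
Scanning for 'bee':
Found at positions: [1, 11]
Count = 2

2


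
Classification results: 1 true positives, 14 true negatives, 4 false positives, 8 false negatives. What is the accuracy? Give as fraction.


Accuracy = (TP + TN) / (TP + TN + FP + FN)
TP + TN = 1 + 14 = 15
Total = 1 + 14 + 4 + 8 = 27
Accuracy = 15 / 27 = 5/9

5/9


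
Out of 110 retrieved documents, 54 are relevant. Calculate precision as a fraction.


Precision = relevant_retrieved / total_retrieved
= 54 / 110
= 54 / (54 + 56)
= 27/55

27/55


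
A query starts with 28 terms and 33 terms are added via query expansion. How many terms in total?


Original terms: 28
Expansion terms: 33
Total = 28 + 33 = 61

61


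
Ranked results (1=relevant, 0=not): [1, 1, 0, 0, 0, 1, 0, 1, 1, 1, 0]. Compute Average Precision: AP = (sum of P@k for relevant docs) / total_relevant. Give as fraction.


Computing P@k for each relevant position:
Position 1: relevant, P@1 = 1/1 = 1
Position 2: relevant, P@2 = 2/2 = 1
Position 3: not relevant
Position 4: not relevant
Position 5: not relevant
Position 6: relevant, P@6 = 3/6 = 1/2
Position 7: not relevant
Position 8: relevant, P@8 = 4/8 = 1/2
Position 9: relevant, P@9 = 5/9 = 5/9
Position 10: relevant, P@10 = 6/10 = 3/5
Position 11: not relevant
Sum of P@k = 1 + 1 + 1/2 + 1/2 + 5/9 + 3/5 = 187/45
AP = 187/45 / 6 = 187/270

187/270


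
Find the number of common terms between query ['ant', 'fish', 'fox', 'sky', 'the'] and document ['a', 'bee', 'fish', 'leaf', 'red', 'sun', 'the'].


Query terms: ['ant', 'fish', 'fox', 'sky', 'the']
Document terms: ['a', 'bee', 'fish', 'leaf', 'red', 'sun', 'the']
Common terms: ['fish', 'the']
Overlap count = 2

2


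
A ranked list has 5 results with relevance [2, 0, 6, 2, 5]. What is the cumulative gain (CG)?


Cumulative Gain = sum of relevance scores
Position 1: rel=2, running sum=2
Position 2: rel=0, running sum=2
Position 3: rel=6, running sum=8
Position 4: rel=2, running sum=10
Position 5: rel=5, running sum=15
CG = 15

15


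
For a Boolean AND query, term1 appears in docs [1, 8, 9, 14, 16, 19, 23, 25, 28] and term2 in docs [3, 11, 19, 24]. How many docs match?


Boolean AND: find intersection of posting lists
term1 docs: [1, 8, 9, 14, 16, 19, 23, 25, 28]
term2 docs: [3, 11, 19, 24]
Intersection: [19]
|intersection| = 1

1


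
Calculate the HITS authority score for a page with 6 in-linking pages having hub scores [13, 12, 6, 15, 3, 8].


Authority = sum of hub scores of in-linkers
In-link 1: hub score = 13
In-link 2: hub score = 12
In-link 3: hub score = 6
In-link 4: hub score = 15
In-link 5: hub score = 3
In-link 6: hub score = 8
Authority = 13 + 12 + 6 + 15 + 3 + 8 = 57

57


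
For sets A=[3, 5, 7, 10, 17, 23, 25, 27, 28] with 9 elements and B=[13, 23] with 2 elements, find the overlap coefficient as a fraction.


A intersect B = [23]
|A intersect B| = 1
min(|A|, |B|) = min(9, 2) = 2
Overlap = 1 / 2 = 1/2

1/2


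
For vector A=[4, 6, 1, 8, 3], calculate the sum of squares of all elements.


|A|^2 = sum of squared components
A[0]^2 = 4^2 = 16
A[1]^2 = 6^2 = 36
A[2]^2 = 1^2 = 1
A[3]^2 = 8^2 = 64
A[4]^2 = 3^2 = 9
Sum = 16 + 36 + 1 + 64 + 9 = 126

126


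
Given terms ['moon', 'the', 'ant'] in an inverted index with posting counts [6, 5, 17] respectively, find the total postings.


Summing posting list sizes:
'moon': 6 postings
'the': 5 postings
'ant': 17 postings
Total = 6 + 5 + 17 = 28

28


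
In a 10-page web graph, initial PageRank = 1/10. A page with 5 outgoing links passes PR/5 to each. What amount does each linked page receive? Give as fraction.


Initial PR = 1/10 = 1/10
Outlinks = 5
Contribution per link = PR / outlinks
= 1/10 / 5
= 1/50

1/50


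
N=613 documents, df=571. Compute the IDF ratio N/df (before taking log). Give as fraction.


IDF ratio = N / df
= 613 / 571
= 613/571

613/571


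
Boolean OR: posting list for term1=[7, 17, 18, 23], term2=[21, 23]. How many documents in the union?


Boolean OR: find union of posting lists
term1 docs: [7, 17, 18, 23]
term2 docs: [21, 23]
Union: [7, 17, 18, 21, 23]
|union| = 5

5


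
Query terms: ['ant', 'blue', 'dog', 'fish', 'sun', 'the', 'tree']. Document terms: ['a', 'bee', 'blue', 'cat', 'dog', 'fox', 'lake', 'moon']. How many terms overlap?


Query terms: ['ant', 'blue', 'dog', 'fish', 'sun', 'the', 'tree']
Document terms: ['a', 'bee', 'blue', 'cat', 'dog', 'fox', 'lake', 'moon']
Common terms: ['blue', 'dog']
Overlap count = 2

2


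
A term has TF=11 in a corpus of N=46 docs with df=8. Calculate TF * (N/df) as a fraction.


TF * (N/df)
= 11 * (46/8)
= 11 * 23/4
= 253/4

253/4


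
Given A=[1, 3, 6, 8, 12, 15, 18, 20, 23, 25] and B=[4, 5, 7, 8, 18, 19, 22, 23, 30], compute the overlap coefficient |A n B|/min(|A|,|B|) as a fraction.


A intersect B = [8, 18, 23]
|A intersect B| = 3
min(|A|, |B|) = min(10, 9) = 9
Overlap = 3 / 9 = 1/3

1/3


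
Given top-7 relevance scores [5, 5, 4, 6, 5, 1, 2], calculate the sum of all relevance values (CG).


Cumulative Gain = sum of relevance scores
Position 1: rel=5, running sum=5
Position 2: rel=5, running sum=10
Position 3: rel=4, running sum=14
Position 4: rel=6, running sum=20
Position 5: rel=5, running sum=25
Position 6: rel=1, running sum=26
Position 7: rel=2, running sum=28
CG = 28

28


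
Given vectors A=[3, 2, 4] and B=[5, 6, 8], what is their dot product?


Dot product = sum of element-wise products
A[0]*B[0] = 3*5 = 15
A[1]*B[1] = 2*6 = 12
A[2]*B[2] = 4*8 = 32
Sum = 15 + 12 + 32 = 59

59


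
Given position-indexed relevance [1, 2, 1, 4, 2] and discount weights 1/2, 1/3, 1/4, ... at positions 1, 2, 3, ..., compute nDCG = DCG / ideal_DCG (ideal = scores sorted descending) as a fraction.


Position discount weights w_i = 1/(i+1) for i=1..5:
Weights = [1/2, 1/3, 1/4, 1/5, 1/6]
Actual relevance: [1, 2, 1, 4, 2]
DCG = 1/2 + 2/3 + 1/4 + 4/5 + 2/6 = 51/20
Ideal relevance (sorted desc): [4, 2, 2, 1, 1]
Ideal DCG = 4/2 + 2/3 + 2/4 + 1/5 + 1/6 = 53/15
nDCG = DCG / ideal_DCG = 51/20 / 53/15 = 153/212

153/212


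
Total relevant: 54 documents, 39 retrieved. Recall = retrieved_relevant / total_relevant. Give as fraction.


Recall = retrieved_relevant / total_relevant
= 39 / 54
= 39 / (39 + 15)
= 13/18

13/18


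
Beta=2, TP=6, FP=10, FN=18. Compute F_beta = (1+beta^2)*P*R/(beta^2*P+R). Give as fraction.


P = TP/(TP+FP) = 6/16 = 3/8
R = TP/(TP+FN) = 6/24 = 1/4
beta^2 = 2^2 = 4
(1 + beta^2) = 5
Numerator = (1+beta^2)*P*R = 15/32
Denominator = beta^2*P + R = 3/2 + 1/4 = 7/4
F_beta = 15/56

15/56


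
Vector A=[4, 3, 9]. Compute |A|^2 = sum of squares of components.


|A|^2 = sum of squared components
A[0]^2 = 4^2 = 16
A[1]^2 = 3^2 = 9
A[2]^2 = 9^2 = 81
Sum = 16 + 9 + 81 = 106

106


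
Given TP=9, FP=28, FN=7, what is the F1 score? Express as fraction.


F1 = 2 * P * R / (P + R)
P = TP/(TP+FP) = 9/37 = 9/37
R = TP/(TP+FN) = 9/16 = 9/16
2 * P * R = 2 * 9/37 * 9/16 = 81/296
P + R = 9/37 + 9/16 = 477/592
F1 = 81/296 / 477/592 = 18/53

18/53


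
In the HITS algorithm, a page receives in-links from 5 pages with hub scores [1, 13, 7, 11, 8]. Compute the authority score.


Authority = sum of hub scores of in-linkers
In-link 1: hub score = 1
In-link 2: hub score = 13
In-link 3: hub score = 7
In-link 4: hub score = 11
In-link 5: hub score = 8
Authority = 1 + 13 + 7 + 11 + 8 = 40

40


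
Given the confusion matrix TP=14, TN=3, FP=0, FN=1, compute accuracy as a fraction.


Accuracy = (TP + TN) / (TP + TN + FP + FN)
TP + TN = 14 + 3 = 17
Total = 14 + 3 + 0 + 1 = 18
Accuracy = 17 / 18 = 17/18

17/18


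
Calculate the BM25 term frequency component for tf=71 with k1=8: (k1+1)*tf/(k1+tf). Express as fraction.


BM25 TF component = (k1+1)*tf / (k1+tf)
k1 = 8, tf = 71
Numerator = (8+1)*71 = 639
Denominator = 8 + 71 = 79
= 639/79 = 639/79

639/79


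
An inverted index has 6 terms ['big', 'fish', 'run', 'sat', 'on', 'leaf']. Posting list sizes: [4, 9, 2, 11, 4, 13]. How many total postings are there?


Summing posting list sizes:
'big': 4 postings
'fish': 9 postings
'run': 2 postings
'sat': 11 postings
'on': 4 postings
'leaf': 13 postings
Total = 4 + 9 + 2 + 11 + 4 + 13 = 43

43


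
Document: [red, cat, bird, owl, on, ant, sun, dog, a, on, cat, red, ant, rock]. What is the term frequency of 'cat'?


Document has 14 words
Scanning for 'cat':
Found at positions: [1, 10]
Count = 2

2


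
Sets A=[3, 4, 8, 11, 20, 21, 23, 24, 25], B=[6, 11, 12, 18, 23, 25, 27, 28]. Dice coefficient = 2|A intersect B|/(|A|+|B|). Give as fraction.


A intersect B = [11, 23, 25]
|A intersect B| = 3
|A| = 9, |B| = 8
Dice = 2*3 / (9+8)
= 6 / 17 = 6/17

6/17


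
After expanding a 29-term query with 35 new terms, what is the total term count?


Original terms: 29
Expansion terms: 35
Total = 29 + 35 = 64

64


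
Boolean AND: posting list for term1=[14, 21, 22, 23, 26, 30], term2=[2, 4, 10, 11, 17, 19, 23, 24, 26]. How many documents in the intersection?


Boolean AND: find intersection of posting lists
term1 docs: [14, 21, 22, 23, 26, 30]
term2 docs: [2, 4, 10, 11, 17, 19, 23, 24, 26]
Intersection: [23, 26]
|intersection| = 2

2


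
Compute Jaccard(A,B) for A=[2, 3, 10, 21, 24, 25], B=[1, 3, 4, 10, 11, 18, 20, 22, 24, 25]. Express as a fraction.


A intersect B = [3, 10, 24, 25]
|A intersect B| = 4
A union B = [1, 2, 3, 4, 10, 11, 18, 20, 21, 22, 24, 25]
|A union B| = 12
Jaccard = 4/12 = 1/3

1/3


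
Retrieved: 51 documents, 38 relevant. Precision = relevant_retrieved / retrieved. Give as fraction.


Precision = relevant_retrieved / total_retrieved
= 38 / 51
= 38 / (38 + 13)
= 38/51

38/51


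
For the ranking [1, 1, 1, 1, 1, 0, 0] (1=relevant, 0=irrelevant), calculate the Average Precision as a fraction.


Computing P@k for each relevant position:
Position 1: relevant, P@1 = 1/1 = 1
Position 2: relevant, P@2 = 2/2 = 1
Position 3: relevant, P@3 = 3/3 = 1
Position 4: relevant, P@4 = 4/4 = 1
Position 5: relevant, P@5 = 5/5 = 1
Position 6: not relevant
Position 7: not relevant
Sum of P@k = 1 + 1 + 1 + 1 + 1 = 5
AP = 5 / 5 = 1

1


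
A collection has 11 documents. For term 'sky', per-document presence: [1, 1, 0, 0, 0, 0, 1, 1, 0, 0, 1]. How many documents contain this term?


Checking each document for 'sky':
Doc 1: present
Doc 2: present
Doc 3: absent
Doc 4: absent
Doc 5: absent
Doc 6: absent
Doc 7: present
Doc 8: present
Doc 9: absent
Doc 10: absent
Doc 11: present
df = sum of presences = 1 + 1 + 0 + 0 + 0 + 0 + 1 + 1 + 0 + 0 + 1 = 5

5


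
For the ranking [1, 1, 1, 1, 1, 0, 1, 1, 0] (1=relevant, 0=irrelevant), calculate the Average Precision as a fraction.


Computing P@k for each relevant position:
Position 1: relevant, P@1 = 1/1 = 1
Position 2: relevant, P@2 = 2/2 = 1
Position 3: relevant, P@3 = 3/3 = 1
Position 4: relevant, P@4 = 4/4 = 1
Position 5: relevant, P@5 = 5/5 = 1
Position 6: not relevant
Position 7: relevant, P@7 = 6/7 = 6/7
Position 8: relevant, P@8 = 7/8 = 7/8
Position 9: not relevant
Sum of P@k = 1 + 1 + 1 + 1 + 1 + 6/7 + 7/8 = 377/56
AP = 377/56 / 7 = 377/392

377/392


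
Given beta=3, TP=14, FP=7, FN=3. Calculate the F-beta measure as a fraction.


P = TP/(TP+FP) = 14/21 = 2/3
R = TP/(TP+FN) = 14/17 = 14/17
beta^2 = 3^2 = 9
(1 + beta^2) = 10
Numerator = (1+beta^2)*P*R = 280/51
Denominator = beta^2*P + R = 6 + 14/17 = 116/17
F_beta = 70/87

70/87


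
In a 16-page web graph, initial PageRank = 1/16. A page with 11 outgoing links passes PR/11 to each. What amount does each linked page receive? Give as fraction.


Initial PR = 1/16 = 1/16
Outlinks = 11
Contribution per link = PR / outlinks
= 1/16 / 11
= 1/176

1/176


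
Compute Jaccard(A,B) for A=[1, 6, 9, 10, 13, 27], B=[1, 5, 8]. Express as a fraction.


A intersect B = [1]
|A intersect B| = 1
A union B = [1, 5, 6, 8, 9, 10, 13, 27]
|A union B| = 8
Jaccard = 1/8 = 1/8

1/8


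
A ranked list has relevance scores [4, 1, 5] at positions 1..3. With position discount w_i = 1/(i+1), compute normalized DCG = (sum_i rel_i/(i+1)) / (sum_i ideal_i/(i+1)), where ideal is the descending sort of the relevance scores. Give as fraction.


Position discount weights w_i = 1/(i+1) for i=1..3:
Weights = [1/2, 1/3, 1/4]
Actual relevance: [4, 1, 5]
DCG = 4/2 + 1/3 + 5/4 = 43/12
Ideal relevance (sorted desc): [5, 4, 1]
Ideal DCG = 5/2 + 4/3 + 1/4 = 49/12
nDCG = DCG / ideal_DCG = 43/12 / 49/12 = 43/49

43/49


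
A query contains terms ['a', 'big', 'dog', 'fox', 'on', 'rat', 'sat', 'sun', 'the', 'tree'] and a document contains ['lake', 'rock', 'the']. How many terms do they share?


Query terms: ['a', 'big', 'dog', 'fox', 'on', 'rat', 'sat', 'sun', 'the', 'tree']
Document terms: ['lake', 'rock', 'the']
Common terms: ['the']
Overlap count = 1

1


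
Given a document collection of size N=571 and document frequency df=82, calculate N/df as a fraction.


IDF ratio = N / df
= 571 / 82
= 571/82

571/82


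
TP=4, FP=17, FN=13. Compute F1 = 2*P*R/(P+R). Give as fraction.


F1 = 2 * P * R / (P + R)
P = TP/(TP+FP) = 4/21 = 4/21
R = TP/(TP+FN) = 4/17 = 4/17
2 * P * R = 2 * 4/21 * 4/17 = 32/357
P + R = 4/21 + 4/17 = 152/357
F1 = 32/357 / 152/357 = 4/19

4/19


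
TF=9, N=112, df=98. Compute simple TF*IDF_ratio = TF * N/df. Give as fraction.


TF * (N/df)
= 9 * (112/98)
= 9 * 8/7
= 72/7

72/7


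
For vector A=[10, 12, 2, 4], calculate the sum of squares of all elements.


|A|^2 = sum of squared components
A[0]^2 = 10^2 = 100
A[1]^2 = 12^2 = 144
A[2]^2 = 2^2 = 4
A[3]^2 = 4^2 = 16
Sum = 100 + 144 + 4 + 16 = 264

264


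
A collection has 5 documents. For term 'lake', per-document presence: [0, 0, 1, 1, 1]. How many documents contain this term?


Checking each document for 'lake':
Doc 1: absent
Doc 2: absent
Doc 3: present
Doc 4: present
Doc 5: present
df = sum of presences = 0 + 0 + 1 + 1 + 1 = 3

3


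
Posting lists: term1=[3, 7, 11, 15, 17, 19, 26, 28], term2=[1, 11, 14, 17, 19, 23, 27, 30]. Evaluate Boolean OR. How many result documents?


Boolean OR: find union of posting lists
term1 docs: [3, 7, 11, 15, 17, 19, 26, 28]
term2 docs: [1, 11, 14, 17, 19, 23, 27, 30]
Union: [1, 3, 7, 11, 14, 15, 17, 19, 23, 26, 27, 28, 30]
|union| = 13

13


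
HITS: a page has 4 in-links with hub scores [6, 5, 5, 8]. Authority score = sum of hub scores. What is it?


Authority = sum of hub scores of in-linkers
In-link 1: hub score = 6
In-link 2: hub score = 5
In-link 3: hub score = 5
In-link 4: hub score = 8
Authority = 6 + 5 + 5 + 8 = 24

24


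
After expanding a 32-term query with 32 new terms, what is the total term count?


Original terms: 32
Expansion terms: 32
Total = 32 + 32 = 64

64


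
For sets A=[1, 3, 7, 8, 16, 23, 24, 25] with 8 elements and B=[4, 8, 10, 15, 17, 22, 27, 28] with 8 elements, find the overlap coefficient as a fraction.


A intersect B = [8]
|A intersect B| = 1
min(|A|, |B|) = min(8, 8) = 8
Overlap = 1 / 8 = 1/8

1/8


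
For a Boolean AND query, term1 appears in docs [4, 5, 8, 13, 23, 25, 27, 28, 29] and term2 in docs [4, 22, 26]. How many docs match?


Boolean AND: find intersection of posting lists
term1 docs: [4, 5, 8, 13, 23, 25, 27, 28, 29]
term2 docs: [4, 22, 26]
Intersection: [4]
|intersection| = 1

1


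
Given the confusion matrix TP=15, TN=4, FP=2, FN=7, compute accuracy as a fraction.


Accuracy = (TP + TN) / (TP + TN + FP + FN)
TP + TN = 15 + 4 = 19
Total = 15 + 4 + 2 + 7 = 28
Accuracy = 19 / 28 = 19/28

19/28


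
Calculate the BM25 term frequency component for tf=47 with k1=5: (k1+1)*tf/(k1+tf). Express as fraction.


BM25 TF component = (k1+1)*tf / (k1+tf)
k1 = 5, tf = 47
Numerator = (5+1)*47 = 282
Denominator = 5 + 47 = 52
= 282/52 = 141/26

141/26


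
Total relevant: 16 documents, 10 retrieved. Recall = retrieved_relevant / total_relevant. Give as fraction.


Recall = retrieved_relevant / total_relevant
= 10 / 16
= 10 / (10 + 6)
= 5/8

5/8


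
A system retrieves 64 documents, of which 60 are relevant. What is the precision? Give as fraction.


Precision = relevant_retrieved / total_retrieved
= 60 / 64
= 60 / (60 + 4)
= 15/16

15/16


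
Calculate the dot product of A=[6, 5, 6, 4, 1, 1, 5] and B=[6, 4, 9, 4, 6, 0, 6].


Dot product = sum of element-wise products
A[0]*B[0] = 6*6 = 36
A[1]*B[1] = 5*4 = 20
A[2]*B[2] = 6*9 = 54
A[3]*B[3] = 4*4 = 16
A[4]*B[4] = 1*6 = 6
A[5]*B[5] = 1*0 = 0
A[6]*B[6] = 5*6 = 30
Sum = 36 + 20 + 54 + 16 + 6 + 0 + 30 = 162

162


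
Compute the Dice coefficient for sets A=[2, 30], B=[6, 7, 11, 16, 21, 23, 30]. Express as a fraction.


A intersect B = [30]
|A intersect B| = 1
|A| = 2, |B| = 7
Dice = 2*1 / (2+7)
= 2 / 9 = 2/9

2/9


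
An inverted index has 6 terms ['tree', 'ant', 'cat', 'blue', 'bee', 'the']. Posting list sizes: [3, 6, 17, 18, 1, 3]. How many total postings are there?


Summing posting list sizes:
'tree': 3 postings
'ant': 6 postings
'cat': 17 postings
'blue': 18 postings
'bee': 1 postings
'the': 3 postings
Total = 3 + 6 + 17 + 18 + 1 + 3 = 48

48


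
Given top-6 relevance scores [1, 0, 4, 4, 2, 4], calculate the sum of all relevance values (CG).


Cumulative Gain = sum of relevance scores
Position 1: rel=1, running sum=1
Position 2: rel=0, running sum=1
Position 3: rel=4, running sum=5
Position 4: rel=4, running sum=9
Position 5: rel=2, running sum=11
Position 6: rel=4, running sum=15
CG = 15

15


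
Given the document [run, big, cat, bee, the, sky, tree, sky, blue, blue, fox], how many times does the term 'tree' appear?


Document has 11 words
Scanning for 'tree':
Found at positions: [6]
Count = 1

1


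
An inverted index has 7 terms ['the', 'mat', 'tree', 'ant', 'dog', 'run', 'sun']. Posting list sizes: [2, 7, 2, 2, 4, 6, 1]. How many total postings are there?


Summing posting list sizes:
'the': 2 postings
'mat': 7 postings
'tree': 2 postings
'ant': 2 postings
'dog': 4 postings
'run': 6 postings
'sun': 1 postings
Total = 2 + 7 + 2 + 2 + 4 + 6 + 1 = 24

24


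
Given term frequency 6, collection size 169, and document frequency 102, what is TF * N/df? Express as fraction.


TF * (N/df)
= 6 * (169/102)
= 6 * 169/102
= 169/17

169/17


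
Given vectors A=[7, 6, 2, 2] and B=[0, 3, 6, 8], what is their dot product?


Dot product = sum of element-wise products
A[0]*B[0] = 7*0 = 0
A[1]*B[1] = 6*3 = 18
A[2]*B[2] = 2*6 = 12
A[3]*B[3] = 2*8 = 16
Sum = 0 + 18 + 12 + 16 = 46

46


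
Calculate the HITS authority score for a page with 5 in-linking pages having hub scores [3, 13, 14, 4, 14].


Authority = sum of hub scores of in-linkers
In-link 1: hub score = 3
In-link 2: hub score = 13
In-link 3: hub score = 14
In-link 4: hub score = 4
In-link 5: hub score = 14
Authority = 3 + 13 + 14 + 4 + 14 = 48

48


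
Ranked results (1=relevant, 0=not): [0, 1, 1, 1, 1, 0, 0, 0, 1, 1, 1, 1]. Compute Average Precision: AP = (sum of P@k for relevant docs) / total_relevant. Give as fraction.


Computing P@k for each relevant position:
Position 1: not relevant
Position 2: relevant, P@2 = 1/2 = 1/2
Position 3: relevant, P@3 = 2/3 = 2/3
Position 4: relevant, P@4 = 3/4 = 3/4
Position 5: relevant, P@5 = 4/5 = 4/5
Position 6: not relevant
Position 7: not relevant
Position 8: not relevant
Position 9: relevant, P@9 = 5/9 = 5/9
Position 10: relevant, P@10 = 6/10 = 3/5
Position 11: relevant, P@11 = 7/11 = 7/11
Position 12: relevant, P@12 = 8/12 = 2/3
Sum of P@k = 1/2 + 2/3 + 3/4 + 4/5 + 5/9 + 3/5 + 7/11 + 2/3 = 10247/1980
AP = 10247/1980 / 8 = 10247/15840

10247/15840


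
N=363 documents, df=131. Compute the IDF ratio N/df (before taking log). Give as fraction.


IDF ratio = N / df
= 363 / 131
= 363/131

363/131


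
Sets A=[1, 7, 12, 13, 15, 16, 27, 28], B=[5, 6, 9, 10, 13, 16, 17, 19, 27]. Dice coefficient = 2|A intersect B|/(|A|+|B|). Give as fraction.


A intersect B = [13, 16, 27]
|A intersect B| = 3
|A| = 8, |B| = 9
Dice = 2*3 / (8+9)
= 6 / 17 = 6/17

6/17


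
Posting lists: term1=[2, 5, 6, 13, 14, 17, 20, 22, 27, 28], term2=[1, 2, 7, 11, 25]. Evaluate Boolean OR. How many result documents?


Boolean OR: find union of posting lists
term1 docs: [2, 5, 6, 13, 14, 17, 20, 22, 27, 28]
term2 docs: [1, 2, 7, 11, 25]
Union: [1, 2, 5, 6, 7, 11, 13, 14, 17, 20, 22, 25, 27, 28]
|union| = 14

14


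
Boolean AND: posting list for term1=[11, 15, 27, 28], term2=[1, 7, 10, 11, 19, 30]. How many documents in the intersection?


Boolean AND: find intersection of posting lists
term1 docs: [11, 15, 27, 28]
term2 docs: [1, 7, 10, 11, 19, 30]
Intersection: [11]
|intersection| = 1

1


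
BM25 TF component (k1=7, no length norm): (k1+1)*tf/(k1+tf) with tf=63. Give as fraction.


BM25 TF component = (k1+1)*tf / (k1+tf)
k1 = 7, tf = 63
Numerator = (7+1)*63 = 504
Denominator = 7 + 63 = 70
= 504/70 = 36/5

36/5


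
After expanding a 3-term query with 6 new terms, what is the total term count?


Original terms: 3
Expansion terms: 6
Total = 3 + 6 = 9

9


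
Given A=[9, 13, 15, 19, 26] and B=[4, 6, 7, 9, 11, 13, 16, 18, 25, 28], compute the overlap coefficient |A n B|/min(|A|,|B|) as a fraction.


A intersect B = [9, 13]
|A intersect B| = 2
min(|A|, |B|) = min(5, 10) = 5
Overlap = 2 / 5 = 2/5

2/5


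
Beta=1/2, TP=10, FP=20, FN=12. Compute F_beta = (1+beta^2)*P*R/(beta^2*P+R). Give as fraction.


P = TP/(TP+FP) = 10/30 = 1/3
R = TP/(TP+FN) = 10/22 = 5/11
beta^2 = 1/2^2 = 1/4
(1 + beta^2) = 5/4
Numerator = (1+beta^2)*P*R = 25/132
Denominator = beta^2*P + R = 1/12 + 5/11 = 71/132
F_beta = 25/71

25/71


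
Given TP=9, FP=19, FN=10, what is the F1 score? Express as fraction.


F1 = 2 * P * R / (P + R)
P = TP/(TP+FP) = 9/28 = 9/28
R = TP/(TP+FN) = 9/19 = 9/19
2 * P * R = 2 * 9/28 * 9/19 = 81/266
P + R = 9/28 + 9/19 = 423/532
F1 = 81/266 / 423/532 = 18/47

18/47


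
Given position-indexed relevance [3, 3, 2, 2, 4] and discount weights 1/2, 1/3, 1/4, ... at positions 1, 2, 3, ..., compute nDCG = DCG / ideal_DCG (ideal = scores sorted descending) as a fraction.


Position discount weights w_i = 1/(i+1) for i=1..5:
Weights = [1/2, 1/3, 1/4, 1/5, 1/6]
Actual relevance: [3, 3, 2, 2, 4]
DCG = 3/2 + 3/3 + 2/4 + 2/5 + 4/6 = 61/15
Ideal relevance (sorted desc): [4, 3, 3, 2, 2]
Ideal DCG = 4/2 + 3/3 + 3/4 + 2/5 + 2/6 = 269/60
nDCG = DCG / ideal_DCG = 61/15 / 269/60 = 244/269

244/269


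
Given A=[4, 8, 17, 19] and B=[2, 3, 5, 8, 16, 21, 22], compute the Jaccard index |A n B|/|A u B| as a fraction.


A intersect B = [8]
|A intersect B| = 1
A union B = [2, 3, 4, 5, 8, 16, 17, 19, 21, 22]
|A union B| = 10
Jaccard = 1/10 = 1/10

1/10


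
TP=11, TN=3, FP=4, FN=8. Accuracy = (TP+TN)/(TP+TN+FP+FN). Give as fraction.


Accuracy = (TP + TN) / (TP + TN + FP + FN)
TP + TN = 11 + 3 = 14
Total = 11 + 3 + 4 + 8 = 26
Accuracy = 14 / 26 = 7/13

7/13


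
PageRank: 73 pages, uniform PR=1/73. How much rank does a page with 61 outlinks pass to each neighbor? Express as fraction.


Initial PR = 1/73 = 1/73
Outlinks = 61
Contribution per link = PR / outlinks
= 1/73 / 61
= 1/4453

1/4453


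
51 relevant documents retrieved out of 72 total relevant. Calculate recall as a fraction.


Recall = retrieved_relevant / total_relevant
= 51 / 72
= 51 / (51 + 21)
= 17/24

17/24


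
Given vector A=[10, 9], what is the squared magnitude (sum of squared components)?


|A|^2 = sum of squared components
A[0]^2 = 10^2 = 100
A[1]^2 = 9^2 = 81
Sum = 100 + 81 = 181

181


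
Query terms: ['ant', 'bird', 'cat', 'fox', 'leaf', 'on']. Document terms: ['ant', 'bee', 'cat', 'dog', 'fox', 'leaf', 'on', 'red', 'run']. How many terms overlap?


Query terms: ['ant', 'bird', 'cat', 'fox', 'leaf', 'on']
Document terms: ['ant', 'bee', 'cat', 'dog', 'fox', 'leaf', 'on', 'red', 'run']
Common terms: ['ant', 'cat', 'fox', 'leaf', 'on']
Overlap count = 5

5


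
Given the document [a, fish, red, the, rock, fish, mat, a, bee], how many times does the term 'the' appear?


Document has 9 words
Scanning for 'the':
Found at positions: [3]
Count = 1

1


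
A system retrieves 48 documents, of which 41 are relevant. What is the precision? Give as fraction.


Precision = relevant_retrieved / total_retrieved
= 41 / 48
= 41 / (41 + 7)
= 41/48

41/48


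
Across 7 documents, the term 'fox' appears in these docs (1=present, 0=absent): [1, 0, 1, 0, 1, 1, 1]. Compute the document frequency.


Checking each document for 'fox':
Doc 1: present
Doc 2: absent
Doc 3: present
Doc 4: absent
Doc 5: present
Doc 6: present
Doc 7: present
df = sum of presences = 1 + 0 + 1 + 0 + 1 + 1 + 1 = 5

5


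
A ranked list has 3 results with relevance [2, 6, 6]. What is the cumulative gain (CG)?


Cumulative Gain = sum of relevance scores
Position 1: rel=2, running sum=2
Position 2: rel=6, running sum=8
Position 3: rel=6, running sum=14
CG = 14

14


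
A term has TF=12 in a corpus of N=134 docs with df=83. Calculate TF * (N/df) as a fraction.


TF * (N/df)
= 12 * (134/83)
= 12 * 134/83
= 1608/83

1608/83


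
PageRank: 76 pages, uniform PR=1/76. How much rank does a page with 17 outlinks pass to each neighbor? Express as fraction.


Initial PR = 1/76 = 1/76
Outlinks = 17
Contribution per link = PR / outlinks
= 1/76 / 17
= 1/1292

1/1292


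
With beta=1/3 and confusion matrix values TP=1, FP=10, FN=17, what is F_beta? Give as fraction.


P = TP/(TP+FP) = 1/11 = 1/11
R = TP/(TP+FN) = 1/18 = 1/18
beta^2 = 1/3^2 = 1/9
(1 + beta^2) = 10/9
Numerator = (1+beta^2)*P*R = 5/891
Denominator = beta^2*P + R = 1/99 + 1/18 = 13/198
F_beta = 10/117

10/117


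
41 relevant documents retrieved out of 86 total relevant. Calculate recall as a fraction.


Recall = retrieved_relevant / total_relevant
= 41 / 86
= 41 / (41 + 45)
= 41/86

41/86


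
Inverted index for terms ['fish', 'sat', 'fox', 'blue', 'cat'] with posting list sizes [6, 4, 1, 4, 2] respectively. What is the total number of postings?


Summing posting list sizes:
'fish': 6 postings
'sat': 4 postings
'fox': 1 postings
'blue': 4 postings
'cat': 2 postings
Total = 6 + 4 + 1 + 4 + 2 = 17

17


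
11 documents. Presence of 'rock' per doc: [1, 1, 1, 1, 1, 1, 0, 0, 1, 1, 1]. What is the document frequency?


Checking each document for 'rock':
Doc 1: present
Doc 2: present
Doc 3: present
Doc 4: present
Doc 5: present
Doc 6: present
Doc 7: absent
Doc 8: absent
Doc 9: present
Doc 10: present
Doc 11: present
df = sum of presences = 1 + 1 + 1 + 1 + 1 + 1 + 0 + 0 + 1 + 1 + 1 = 9

9


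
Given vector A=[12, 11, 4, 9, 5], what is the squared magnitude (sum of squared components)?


|A|^2 = sum of squared components
A[0]^2 = 12^2 = 144
A[1]^2 = 11^2 = 121
A[2]^2 = 4^2 = 16
A[3]^2 = 9^2 = 81
A[4]^2 = 5^2 = 25
Sum = 144 + 121 + 16 + 81 + 25 = 387

387


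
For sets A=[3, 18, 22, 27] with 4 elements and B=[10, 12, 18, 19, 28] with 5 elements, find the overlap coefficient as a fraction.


A intersect B = [18]
|A intersect B| = 1
min(|A|, |B|) = min(4, 5) = 4
Overlap = 1 / 4 = 1/4

1/4


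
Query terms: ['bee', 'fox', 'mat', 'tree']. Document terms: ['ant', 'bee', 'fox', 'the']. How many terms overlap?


Query terms: ['bee', 'fox', 'mat', 'tree']
Document terms: ['ant', 'bee', 'fox', 'the']
Common terms: ['bee', 'fox']
Overlap count = 2

2


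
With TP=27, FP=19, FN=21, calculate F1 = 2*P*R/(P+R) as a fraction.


F1 = 2 * P * R / (P + R)
P = TP/(TP+FP) = 27/46 = 27/46
R = TP/(TP+FN) = 27/48 = 9/16
2 * P * R = 2 * 27/46 * 9/16 = 243/368
P + R = 27/46 + 9/16 = 423/368
F1 = 243/368 / 423/368 = 27/47

27/47


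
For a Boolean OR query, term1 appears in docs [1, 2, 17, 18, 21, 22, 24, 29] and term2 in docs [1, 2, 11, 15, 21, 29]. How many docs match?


Boolean OR: find union of posting lists
term1 docs: [1, 2, 17, 18, 21, 22, 24, 29]
term2 docs: [1, 2, 11, 15, 21, 29]
Union: [1, 2, 11, 15, 17, 18, 21, 22, 24, 29]
|union| = 10

10


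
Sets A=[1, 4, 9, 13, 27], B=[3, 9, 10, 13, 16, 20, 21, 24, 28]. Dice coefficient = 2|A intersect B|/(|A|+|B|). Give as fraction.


A intersect B = [9, 13]
|A intersect B| = 2
|A| = 5, |B| = 9
Dice = 2*2 / (5+9)
= 4 / 14 = 2/7

2/7


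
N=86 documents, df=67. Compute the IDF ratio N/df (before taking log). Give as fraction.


IDF ratio = N / df
= 86 / 67
= 86/67

86/67


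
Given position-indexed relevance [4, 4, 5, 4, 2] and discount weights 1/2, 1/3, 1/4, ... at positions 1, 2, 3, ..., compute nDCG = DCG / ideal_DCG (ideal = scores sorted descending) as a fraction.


Position discount weights w_i = 1/(i+1) for i=1..5:
Weights = [1/2, 1/3, 1/4, 1/5, 1/6]
Actual relevance: [4, 4, 5, 4, 2]
DCG = 4/2 + 4/3 + 5/4 + 4/5 + 2/6 = 343/60
Ideal relevance (sorted desc): [5, 4, 4, 4, 2]
Ideal DCG = 5/2 + 4/3 + 4/4 + 4/5 + 2/6 = 179/30
nDCG = DCG / ideal_DCG = 343/60 / 179/30 = 343/358

343/358


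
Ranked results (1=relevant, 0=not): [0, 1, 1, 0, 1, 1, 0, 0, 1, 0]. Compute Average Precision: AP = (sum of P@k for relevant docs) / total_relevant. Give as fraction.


Computing P@k for each relevant position:
Position 1: not relevant
Position 2: relevant, P@2 = 1/2 = 1/2
Position 3: relevant, P@3 = 2/3 = 2/3
Position 4: not relevant
Position 5: relevant, P@5 = 3/5 = 3/5
Position 6: relevant, P@6 = 4/6 = 2/3
Position 7: not relevant
Position 8: not relevant
Position 9: relevant, P@9 = 5/9 = 5/9
Position 10: not relevant
Sum of P@k = 1/2 + 2/3 + 3/5 + 2/3 + 5/9 = 269/90
AP = 269/90 / 5 = 269/450

269/450


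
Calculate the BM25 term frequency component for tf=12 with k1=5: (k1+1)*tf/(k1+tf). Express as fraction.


BM25 TF component = (k1+1)*tf / (k1+tf)
k1 = 5, tf = 12
Numerator = (5+1)*12 = 72
Denominator = 5 + 12 = 17
= 72/17 = 72/17

72/17


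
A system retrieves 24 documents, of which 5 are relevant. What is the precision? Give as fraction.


Precision = relevant_retrieved / total_retrieved
= 5 / 24
= 5 / (5 + 19)
= 5/24

5/24


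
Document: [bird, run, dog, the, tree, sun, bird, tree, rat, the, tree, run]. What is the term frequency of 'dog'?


Document has 12 words
Scanning for 'dog':
Found at positions: [2]
Count = 1

1


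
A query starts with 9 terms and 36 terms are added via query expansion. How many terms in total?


Original terms: 9
Expansion terms: 36
Total = 9 + 36 = 45

45


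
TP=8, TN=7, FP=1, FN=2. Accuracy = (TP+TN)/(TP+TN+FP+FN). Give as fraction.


Accuracy = (TP + TN) / (TP + TN + FP + FN)
TP + TN = 8 + 7 = 15
Total = 8 + 7 + 1 + 2 = 18
Accuracy = 15 / 18 = 5/6

5/6


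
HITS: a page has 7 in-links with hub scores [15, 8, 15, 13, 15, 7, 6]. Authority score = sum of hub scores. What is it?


Authority = sum of hub scores of in-linkers
In-link 1: hub score = 15
In-link 2: hub score = 8
In-link 3: hub score = 15
In-link 4: hub score = 13
In-link 5: hub score = 15
In-link 6: hub score = 7
In-link 7: hub score = 6
Authority = 15 + 8 + 15 + 13 + 15 + 7 + 6 = 79

79


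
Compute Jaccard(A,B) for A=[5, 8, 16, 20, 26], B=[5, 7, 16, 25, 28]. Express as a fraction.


A intersect B = [5, 16]
|A intersect B| = 2
A union B = [5, 7, 8, 16, 20, 25, 26, 28]
|A union B| = 8
Jaccard = 2/8 = 1/4

1/4


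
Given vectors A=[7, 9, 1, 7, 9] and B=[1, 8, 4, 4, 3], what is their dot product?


Dot product = sum of element-wise products
A[0]*B[0] = 7*1 = 7
A[1]*B[1] = 9*8 = 72
A[2]*B[2] = 1*4 = 4
A[3]*B[3] = 7*4 = 28
A[4]*B[4] = 9*3 = 27
Sum = 7 + 72 + 4 + 28 + 27 = 138

138


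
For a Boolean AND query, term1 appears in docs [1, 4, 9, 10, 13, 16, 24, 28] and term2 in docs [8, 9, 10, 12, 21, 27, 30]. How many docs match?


Boolean AND: find intersection of posting lists
term1 docs: [1, 4, 9, 10, 13, 16, 24, 28]
term2 docs: [8, 9, 10, 12, 21, 27, 30]
Intersection: [9, 10]
|intersection| = 2

2


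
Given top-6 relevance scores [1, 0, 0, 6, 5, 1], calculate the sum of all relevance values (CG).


Cumulative Gain = sum of relevance scores
Position 1: rel=1, running sum=1
Position 2: rel=0, running sum=1
Position 3: rel=0, running sum=1
Position 4: rel=6, running sum=7
Position 5: rel=5, running sum=12
Position 6: rel=1, running sum=13
CG = 13

13


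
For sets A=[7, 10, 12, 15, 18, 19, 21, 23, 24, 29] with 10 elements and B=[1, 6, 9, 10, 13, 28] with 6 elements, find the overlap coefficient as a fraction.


A intersect B = [10]
|A intersect B| = 1
min(|A|, |B|) = min(10, 6) = 6
Overlap = 1 / 6 = 1/6

1/6


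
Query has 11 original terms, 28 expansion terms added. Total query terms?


Original terms: 11
Expansion terms: 28
Total = 11 + 28 = 39

39


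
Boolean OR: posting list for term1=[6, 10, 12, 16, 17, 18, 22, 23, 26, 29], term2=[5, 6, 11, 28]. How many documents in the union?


Boolean OR: find union of posting lists
term1 docs: [6, 10, 12, 16, 17, 18, 22, 23, 26, 29]
term2 docs: [5, 6, 11, 28]
Union: [5, 6, 10, 11, 12, 16, 17, 18, 22, 23, 26, 28, 29]
|union| = 13

13


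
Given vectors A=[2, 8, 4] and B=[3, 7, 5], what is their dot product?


Dot product = sum of element-wise products
A[0]*B[0] = 2*3 = 6
A[1]*B[1] = 8*7 = 56
A[2]*B[2] = 4*5 = 20
Sum = 6 + 56 + 20 = 82

82


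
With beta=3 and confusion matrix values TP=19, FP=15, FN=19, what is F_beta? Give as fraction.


P = TP/(TP+FP) = 19/34 = 19/34
R = TP/(TP+FN) = 19/38 = 1/2
beta^2 = 3^2 = 9
(1 + beta^2) = 10
Numerator = (1+beta^2)*P*R = 95/34
Denominator = beta^2*P + R = 171/34 + 1/2 = 94/17
F_beta = 95/188

95/188


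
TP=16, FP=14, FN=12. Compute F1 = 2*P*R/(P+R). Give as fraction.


F1 = 2 * P * R / (P + R)
P = TP/(TP+FP) = 16/30 = 8/15
R = TP/(TP+FN) = 16/28 = 4/7
2 * P * R = 2 * 8/15 * 4/7 = 64/105
P + R = 8/15 + 4/7 = 116/105
F1 = 64/105 / 116/105 = 16/29

16/29


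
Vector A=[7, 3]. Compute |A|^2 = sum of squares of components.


|A|^2 = sum of squared components
A[0]^2 = 7^2 = 49
A[1]^2 = 3^2 = 9
Sum = 49 + 9 = 58

58


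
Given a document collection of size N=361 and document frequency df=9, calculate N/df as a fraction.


IDF ratio = N / df
= 361 / 9
= 361/9

361/9


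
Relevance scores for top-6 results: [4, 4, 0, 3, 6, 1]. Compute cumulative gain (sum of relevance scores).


Cumulative Gain = sum of relevance scores
Position 1: rel=4, running sum=4
Position 2: rel=4, running sum=8
Position 3: rel=0, running sum=8
Position 4: rel=3, running sum=11
Position 5: rel=6, running sum=17
Position 6: rel=1, running sum=18
CG = 18

18


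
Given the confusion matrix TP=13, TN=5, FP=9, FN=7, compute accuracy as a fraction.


Accuracy = (TP + TN) / (TP + TN + FP + FN)
TP + TN = 13 + 5 = 18
Total = 13 + 5 + 9 + 7 = 34
Accuracy = 18 / 34 = 9/17

9/17


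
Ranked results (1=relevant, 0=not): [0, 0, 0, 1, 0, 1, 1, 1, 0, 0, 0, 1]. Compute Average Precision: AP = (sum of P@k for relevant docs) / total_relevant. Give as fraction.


Computing P@k for each relevant position:
Position 1: not relevant
Position 2: not relevant
Position 3: not relevant
Position 4: relevant, P@4 = 1/4 = 1/4
Position 5: not relevant
Position 6: relevant, P@6 = 2/6 = 1/3
Position 7: relevant, P@7 = 3/7 = 3/7
Position 8: relevant, P@8 = 4/8 = 1/2
Position 9: not relevant
Position 10: not relevant
Position 11: not relevant
Position 12: relevant, P@12 = 5/12 = 5/12
Sum of P@k = 1/4 + 1/3 + 3/7 + 1/2 + 5/12 = 27/14
AP = 27/14 / 5 = 27/70

27/70
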